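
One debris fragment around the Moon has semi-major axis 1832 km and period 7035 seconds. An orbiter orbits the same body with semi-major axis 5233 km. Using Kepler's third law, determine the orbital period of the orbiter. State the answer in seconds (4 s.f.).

Kepler's third law: T² ∝ a³, so T₂ = T₁ (a₂/a₁)^(3/2).
a₂/a₁ = 2.856, (a₂/a₁)^(3/2) = 4.828.
T₂ = 7035 × 4.828 = 33960 seconds.

T₂ ≈ 33960 seconds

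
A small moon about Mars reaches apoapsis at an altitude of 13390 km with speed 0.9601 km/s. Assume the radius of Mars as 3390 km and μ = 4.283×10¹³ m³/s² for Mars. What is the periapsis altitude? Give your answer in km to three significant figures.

r_a = 3390 + 13390 = 16780 km = 1.678×10⁷ m.
Specific energy ε = v²/2 − μ/r = -2.092×10⁶ J/kg, so a = −μ/(2ε) = 1.024×10⁷ m.
The apsides satisfy r_p + r_a = 2a, so the periapsis radius is 2a − r_a = 3.698×10⁶ m = 3697.7 km.
Periapsis altitude = 3697.7 − 3390 = 307.66 km.

periapsis altitude ≈ 308 km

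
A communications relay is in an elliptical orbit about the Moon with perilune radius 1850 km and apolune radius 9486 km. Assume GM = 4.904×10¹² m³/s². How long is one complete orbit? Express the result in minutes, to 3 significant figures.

T ≈ 638 minutes

Semi-major axis a = (r_p + r_a)/2 = (1850.0 + 9486.0)/2 = 5668.0 km = 5.668×10⁶ m.
By Kepler's third law T = 2π√(a³/μ) = 2π × 6.094×10³ = 3.829×10⁴ s.
= 638.1 minutes.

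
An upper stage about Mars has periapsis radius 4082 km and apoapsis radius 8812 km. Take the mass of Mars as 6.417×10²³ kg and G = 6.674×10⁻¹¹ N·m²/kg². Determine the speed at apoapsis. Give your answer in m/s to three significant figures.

μ = GM = 6.674×10⁻¹¹ × 6.417×10²³ = 4.283×10¹³ m³/s².
Semi-major axis a = (r_p + r_a)/2 = 6447.0 km = 6.447×10⁶ m.
Vis-viva: v² = μ(2/r − 1/a) = 4.283×10¹³ × (2.270×10⁻⁷ − 1.551×10⁻⁷) = 3.077×10⁶ m²/s².
v = 1754 m/s.

v ≈ 1750 m/s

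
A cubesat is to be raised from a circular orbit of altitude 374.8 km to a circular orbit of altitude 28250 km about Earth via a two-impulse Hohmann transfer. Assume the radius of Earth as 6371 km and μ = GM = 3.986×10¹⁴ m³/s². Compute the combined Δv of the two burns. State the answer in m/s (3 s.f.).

Δv_total ≈ 3710 m/s

r₁ = 6371 + 374.8 = 6745.8 km = 6.7458×10⁶ m.
r₂ = 6371 + 28250 = 34621 km = 3.4621×10⁷ m.
Transfer ellipse a_t = (r₁ + r₂)/2 = 2.068×10⁷ m.
At r₁: circular v_c1 = √(μ/r₁) = 7687 m/s; transfer-perigee v_p = √[μ(2/r₁ − 1/a_t)] = 9945 m/s.
Δv₁ = v_p − v_c1 = 2258 m/s.
At r₂: circular v_c2 = √(μ/r₂) = 3393 m/s; transfer-apogee v_a = √[μ(2/r₂ − 1/a_t)] = 1938 m/s.
Δv₂ = v_c2 − v_a = 1455 m/s.
Total Δv = Δv₁ + Δv₂ = 3714 m/s.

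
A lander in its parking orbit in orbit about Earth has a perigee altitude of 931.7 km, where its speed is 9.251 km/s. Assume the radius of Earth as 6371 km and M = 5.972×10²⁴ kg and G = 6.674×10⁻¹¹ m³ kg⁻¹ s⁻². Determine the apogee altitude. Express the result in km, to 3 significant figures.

μ = GM = 6.674×10⁻¹¹ × 5.972×10²⁴ = 3.986×10¹⁴ m³/s².
r_p = 6371 + 931.7 = 7302.7 km = 7.303×10⁶ m.
Specific energy ε = v²/2 − μ/r = -1.179×10⁷ J/kg, so a = −μ/(2ε) = 1.691×10⁷ m.
The apsides satisfy r_p + r_a = 2a, so the apogee radius is 2a − r_p = 2.651×10⁷ m = 26509 km.
Apogee altitude = 26509 − 6371 = 20138 km.

apogee altitude ≈ 20100 km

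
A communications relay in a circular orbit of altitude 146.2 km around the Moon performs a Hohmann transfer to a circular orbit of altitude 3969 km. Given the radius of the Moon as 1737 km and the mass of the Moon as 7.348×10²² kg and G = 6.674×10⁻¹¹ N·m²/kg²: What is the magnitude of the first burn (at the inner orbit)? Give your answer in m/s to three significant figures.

μ = GM = 6.674×10⁻¹¹ × 7.348×10²² = 4.904×10¹² m³/s².
r₁ = 1737 + 146.2 = 1883.2 km = 1.8832×10⁶ m.
r₂ = 1737 + 3969 = 5706.0 km = 5.7060×10⁶ m.
Transfer ellipse a_t = (r₁ + r₂)/2 = 3.795×10⁶ m.
At r₁: circular v_c1 = √(μ/r₁) = 1614 m/s; transfer-perilune v_p = √[μ(2/r₁ − 1/a_t)] = 1979 m/s.
Δv₁ = v_p − v_c1 = 365.1 m/s.

Δv ≈ 365 m/s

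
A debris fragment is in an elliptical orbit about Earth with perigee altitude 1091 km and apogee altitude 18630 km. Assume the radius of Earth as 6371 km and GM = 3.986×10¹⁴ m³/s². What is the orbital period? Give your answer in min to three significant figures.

r_p = 6371 + 1091 = 7462.0 km = 7.4620×10⁶ m.
r_a = 6371 + 18630 = 25001 km = 2.5001×10⁷ m.
Semi-major axis a = (r_p + r_a)/2 = (7462.0 + 25001)/2 = 16232 km = 1.623×10⁷ m.
By Kepler's third law T = 2π√(a³/μ) = 2π × 3.275×10³ = 2.058×10⁴ s.
= 343.0 min.

T ≈ 343 min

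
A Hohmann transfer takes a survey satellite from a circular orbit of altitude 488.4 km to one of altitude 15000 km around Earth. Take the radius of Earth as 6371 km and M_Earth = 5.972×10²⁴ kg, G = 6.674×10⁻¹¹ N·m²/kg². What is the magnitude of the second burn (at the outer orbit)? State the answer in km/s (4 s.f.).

Δv ≈ 1.308 km/s

μ = GM = 6.674×10⁻¹¹ × 5.972×10²⁴ = 3.986×10¹⁴ m³/s².
r₁ = 6371 + 488.4 = 6859.4 km = 6.8594×10⁶ m.
r₂ = 6371 + 15000 = 21371 km = 2.1371×10⁷ m.
Transfer ellipse a_t = (r₁ + r₂)/2 = 1.412×10⁷ m.
At r₁: circular v_c1 = √(μ/r₁) = 7623 m/s; transfer-perigee v_p = √[μ(2/r₁ − 1/a_t)] = 9379 m/s.
At r₂: circular v_c2 = √(μ/r₂) = 4319 m/s; transfer-apogee v_a = √[μ(2/r₂ − 1/a_t)] = 3011 m/s.
Δv₂ = v_c2 − v_a = 1308 m/s.
= 1.308 km/s.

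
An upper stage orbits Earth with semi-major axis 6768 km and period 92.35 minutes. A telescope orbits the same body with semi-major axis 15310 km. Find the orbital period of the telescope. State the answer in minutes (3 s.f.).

Kepler's third law: T² ∝ a³, so T₂ = T₁ (a₂/a₁)^(3/2).
a₂/a₁ = 2.262, (a₂/a₁)^(3/2) = 3.402.
T₂ = 92.35 × 3.402 = 314.2 minutes.

T₂ ≈ 314 minutes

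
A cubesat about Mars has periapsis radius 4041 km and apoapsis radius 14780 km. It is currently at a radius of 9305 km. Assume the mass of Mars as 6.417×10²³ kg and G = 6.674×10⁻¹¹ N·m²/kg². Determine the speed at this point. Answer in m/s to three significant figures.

μ = GM = 6.674×10⁻¹¹ × 6.417×10²³ = 4.283×10¹³ m³/s².
Semi-major axis a = (r_p + r_a)/2 = 9410.5 km = 9.410×10⁶ m.
Vis-viva: v² = μ(2/r − 1/a) = 4.283×10¹³ × (2.149×10⁻⁷ − 1.063×10⁻⁷) = 4.654×10⁶ m²/s².
v = 2157 m/s.

v ≈ 2160 m/s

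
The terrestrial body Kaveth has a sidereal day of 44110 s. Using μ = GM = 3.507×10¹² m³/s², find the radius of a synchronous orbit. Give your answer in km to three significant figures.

A synchronous orbit has period T, so by Kepler's third law a = (μT²/4π²)^(1/3).
μT²/4π² = 3.507×10¹² × (4.411×10⁴)² / 39.48 = 1.728×10²⁰ m³.
a = 5.570×10⁶ m = 5570.4 km.

r_sync ≈ 5570 km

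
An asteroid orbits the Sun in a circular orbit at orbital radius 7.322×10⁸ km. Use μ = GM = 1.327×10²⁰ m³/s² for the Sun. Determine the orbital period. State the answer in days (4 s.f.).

r = 7.322×10⁸ km = 7.322×10¹¹ m.
Kepler's third law: T = 2π√(r³/μ) = 2π√((7.322×10¹¹)³ / 1.327×10²⁰).
r³/μ = 2.958×10¹⁵ s², so T = 2π × 5.439×10⁷ = 3.417×10⁸ s.
Converting: 3.417×10⁸ s ÷ 86400 = 3955 days.

T ≈ 3955 days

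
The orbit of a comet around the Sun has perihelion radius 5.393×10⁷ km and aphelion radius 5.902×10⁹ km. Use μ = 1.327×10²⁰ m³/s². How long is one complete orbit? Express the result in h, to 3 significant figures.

T ≈ 779000 h

Semi-major axis a = (r_p + r_a)/2 = (5.3930×10⁷ + 5.9020×10⁹)/2 = 2.9780×10⁹ km = 2.978×10¹² m.
By Kepler's third law T = 2π√(a³/μ) = 2π × 4.461×10⁸ = 2.803×10⁹ s.
= 7.786×10⁵ h.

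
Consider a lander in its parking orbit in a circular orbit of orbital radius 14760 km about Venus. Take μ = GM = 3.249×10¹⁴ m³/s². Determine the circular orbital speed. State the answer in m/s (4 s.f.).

r = 14760 km = 1.476×10⁷ m.
For a circular orbit v = √(μ/r) = √(3.249×10¹⁴ / 1.476×10⁷) = √(2.201×10⁷) = 4692 m/s.

v ≈ 4692 m/s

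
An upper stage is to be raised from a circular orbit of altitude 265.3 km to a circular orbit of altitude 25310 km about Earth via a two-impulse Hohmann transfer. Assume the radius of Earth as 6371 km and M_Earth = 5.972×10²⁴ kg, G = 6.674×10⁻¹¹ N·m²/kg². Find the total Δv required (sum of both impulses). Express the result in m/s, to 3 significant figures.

μ = GM = 6.674×10⁻¹¹ × 5.972×10²⁴ = 3.986×10¹⁴ m³/s².
r₁ = 6371 + 265.3 = 6636.3 km = 6.6363×10⁶ m.
r₂ = 6371 + 25310 = 31681 km = 3.1681×10⁷ m.
Transfer ellipse a_t = (r₁ + r₂)/2 = 1.916×10⁷ m.
At r₁: circular v_c1 = √(μ/r₁) = 7750 m/s; transfer-perigee v_p = √[μ(2/r₁ − 1/a_t)] = 9966 m/s.
Δv₁ = v_p − v_c1 = 2216 m/s.
At r₂: circular v_c2 = √(μ/r₂) = 3547 m/s; transfer-apogee v_a = √[μ(2/r₂ − 1/a_t)] = 2088 m/s.
Δv₂ = v_c2 − v_a = 1459 m/s.
Total Δv = Δv₁ + Δv₂ = 3675 m/s.

Δv_total ≈ 3680 m/s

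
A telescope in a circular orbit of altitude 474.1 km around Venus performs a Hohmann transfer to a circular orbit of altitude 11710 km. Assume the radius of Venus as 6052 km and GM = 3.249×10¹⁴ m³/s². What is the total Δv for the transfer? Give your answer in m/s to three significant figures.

Δv_total ≈ 2620 m/s

r₁ = 6052 + 474.1 = 6526.1 km = 6.5261×10⁶ m.
r₂ = 6052 + 11710 = 17762 km = 1.7762×10⁷ m.
Transfer ellipse a_t = (r₁ + r₂)/2 = 1.214×10⁷ m.
At r₁: circular v_c1 = √(μ/r₁) = 7056 m/s; transfer-periapsis v_p = √[μ(2/r₁ − 1/a_t)] = 8533 m/s.
Δv₁ = v_p − v_c1 = 1477 m/s.
At r₂: circular v_c2 = √(μ/r₂) = 4277 m/s; transfer-apoapsis v_a = √[μ(2/r₂ − 1/a_t)] = 3135 m/s.
Δv₂ = v_c2 − v_a = 1142 m/s.
Total Δv = Δv₁ + Δv₂ = 2619 m/s.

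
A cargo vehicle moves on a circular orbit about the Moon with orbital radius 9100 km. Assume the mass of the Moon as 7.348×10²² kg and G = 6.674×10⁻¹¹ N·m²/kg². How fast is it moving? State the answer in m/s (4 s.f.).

μ = GM = 6.674×10⁻¹¹ × 7.348×10²² = 4.904×10¹² m³/s².
r = 9100 km = 9.100×10⁶ m.
For a circular orbit v = √(μ/r) = √(4.904×10¹² / 9.100×10⁶) = √(5.389×10⁵) = 734.1 m/s.

v ≈ 734.1 m/s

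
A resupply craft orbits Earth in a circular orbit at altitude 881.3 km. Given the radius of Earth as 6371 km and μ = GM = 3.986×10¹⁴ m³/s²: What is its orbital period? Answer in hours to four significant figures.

r = 6371 + 881.3 = 7252.3 km = 7.2523×10⁶ m.
Kepler's third law: T = 2π√(r³/μ) = 2π√((7.252×10⁶)³ / 3.986×10¹⁴).
r³/μ = 9.570×10⁵ s², so T = 2π × 9.782×10² = 6.146×10³ s.
Converting: 6.146×10³ s ÷ 3600 = 1.707 hours.

T ≈ 1.707 hours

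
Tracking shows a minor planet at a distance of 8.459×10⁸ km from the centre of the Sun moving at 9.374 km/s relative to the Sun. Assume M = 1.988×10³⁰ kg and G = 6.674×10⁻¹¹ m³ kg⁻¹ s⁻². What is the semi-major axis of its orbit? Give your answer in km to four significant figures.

μ = GM = 6.674×10⁻¹¹ × 1.988×10³⁰ = 1.327×10²⁰ m³/s².
r = 8.459×10¹¹ m.
Specific orbital energy ε = v²/2 − μ/r = (9374)²/2 − 1.327×10²⁰/8.459×10¹¹ = -1.129×10⁸ J/kg.
Since ε = −μ/(2a), a = −μ/(2ε) = 5.875×10¹¹ m = 5.8752×10⁸ km.

a ≈ 5.875×10⁸ km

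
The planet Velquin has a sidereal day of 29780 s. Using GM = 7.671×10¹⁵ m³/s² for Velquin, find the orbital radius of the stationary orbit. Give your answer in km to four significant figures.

r_sync ≈ 55650 km

A synchronous orbit has period T, so by Kepler's third law a = (μT²/4π²)^(1/3).
μT²/4π² = 7.671×10¹⁵ × (2.978×10⁴)² / 39.48 = 1.723×10²³ m³.
a = 5.565×10⁷ m = 55648 km.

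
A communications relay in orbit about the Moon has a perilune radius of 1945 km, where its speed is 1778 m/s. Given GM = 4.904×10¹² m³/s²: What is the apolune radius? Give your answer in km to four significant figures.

apolune radius ≈ 3268 km

r_p = 1.945×10⁶ m.
Specific energy ε = v²/2 − μ/r = -9.407×10⁵ J/kg, so a = −μ/(2ε) = 2.607×10⁶ m.
The apsides satisfy r_p + r_a = 2a, so the apolune radius is 2a − r_p = 3.268×10⁶ m = 3268.2 km.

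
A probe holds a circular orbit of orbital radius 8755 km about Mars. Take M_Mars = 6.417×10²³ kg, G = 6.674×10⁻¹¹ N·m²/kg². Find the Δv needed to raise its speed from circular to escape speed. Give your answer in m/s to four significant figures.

μ = GM = 6.674×10⁻¹¹ × 6.417×10²³ = 4.283×10¹³ m³/s².
r = 8755 km = 8.755×10⁶ m.
Circular speed v_c = √(μ/r) = 2212 m/s.
Escape speed v_esc = √(2μ/r) = √2 × v_c = 3128 m/s.
Δv = v_esc − v_c = 916.1 m/s.

Δv ≈ 916.1 m/s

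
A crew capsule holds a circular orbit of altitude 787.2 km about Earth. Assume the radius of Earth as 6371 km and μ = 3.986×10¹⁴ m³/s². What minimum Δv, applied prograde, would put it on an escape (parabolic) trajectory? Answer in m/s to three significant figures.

Δv ≈ 3090 m/s

r = 6371 + 787.2 = 7158.2 km = 7.1582×10⁶ m.
Circular speed v_c = √(μ/r) = 7462 m/s.
Escape speed v_esc = √(2μ/r) = √2 × v_c = 10550 m/s.
Δv = v_esc − v_c = 3091 m/s.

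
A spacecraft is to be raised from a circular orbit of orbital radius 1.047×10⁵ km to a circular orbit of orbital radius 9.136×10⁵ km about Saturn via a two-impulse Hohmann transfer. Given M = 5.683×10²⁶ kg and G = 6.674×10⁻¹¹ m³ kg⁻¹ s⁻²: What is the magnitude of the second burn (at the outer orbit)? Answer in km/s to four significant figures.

μ = GM = 6.674×10⁻¹¹ × 5.683×10²⁶ = 3.793×10¹⁶ m³/s².
r₁ = 1.047×10⁵ km = 1.047×10⁸ m.
r₂ = 9.136×10⁵ km = 9.136×10⁸ m.
Transfer ellipse a_t = (r₁ + r₂)/2 = 5.092×10⁸ m.
At r₁: circular v_c1 = √(μ/r₁) = 19030 m/s; transfer-perikrone v_p = √[μ(2/r₁ − 1/a_t)] = 25500 m/s.
At r₂: circular v_c2 = √(μ/r₂) = 6443 m/s; transfer-apokrone v_a = √[μ(2/r₂ − 1/a_t)] = 2922 m/s.
Δv₂ = v_c2 − v_a = 3521 m/s.
= 3.521 km/s.

Δv ≈ 3.521 km/s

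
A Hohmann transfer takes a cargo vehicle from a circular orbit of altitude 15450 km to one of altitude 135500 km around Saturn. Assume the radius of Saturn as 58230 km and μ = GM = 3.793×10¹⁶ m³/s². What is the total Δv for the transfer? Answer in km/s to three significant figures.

r₁ = 58230 + 15450 = 73680 km = 7.3680×10⁷ m.
r₂ = 58230 + 135500 = 193730 km = 1.9373×10⁸ m.
Transfer ellipse a_t = (r₁ + r₂)/2 = 1.337×10⁸ m.
At r₁: circular v_c1 = √(μ/r₁) = 22690 m/s; transfer-perikrone v_p = √[μ(2/r₁ − 1/a_t)] = 27310 m/s.
Δv₁ = v_p − v_c1 = 4622 m/s.
At r₂: circular v_c2 = √(μ/r₂) = 13990 m/s; transfer-apokrone v_a = √[μ(2/r₂ − 1/a_t)] = 10390 m/s.
Δv₂ = v_c2 − v_a = 3605 m/s.
Total Δv = Δv₁ + Δv₂ = 8227 m/s = 8.227 km/s.

Δv_total ≈ 8.23 km/s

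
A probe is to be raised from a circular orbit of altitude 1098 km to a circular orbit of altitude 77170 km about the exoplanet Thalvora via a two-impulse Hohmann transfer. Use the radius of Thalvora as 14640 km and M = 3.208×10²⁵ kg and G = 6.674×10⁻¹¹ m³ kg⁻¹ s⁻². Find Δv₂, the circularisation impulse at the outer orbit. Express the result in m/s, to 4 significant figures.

μ = GM = 6.674×10⁻¹¹ × 3.208×10²⁵ = 2.141×10¹⁵ m³/s².
r₁ = 14640 + 1098 = 15738 km = 1.5738×10⁷ m.
r₂ = 14640 + 77170 = 91810 km = 9.1810×10⁷ m.
Transfer ellipse a_t = (r₁ + r₂)/2 = 5.377×10⁷ m.
At r₁: circular v_c1 = √(μ/r₁) = 11660 m/s; transfer-periapsis v_p = √[μ(2/r₁ − 1/a_t)] = 15240 m/s.
At r₂: circular v_c2 = √(μ/r₂) = 4829 m/s; transfer-apoapsis v_a = √[μ(2/r₂ − 1/a_t)] = 2612 m/s.
Δv₂ = v_c2 − v_a = 2217 m/s.

Δv ≈ 2217 m/s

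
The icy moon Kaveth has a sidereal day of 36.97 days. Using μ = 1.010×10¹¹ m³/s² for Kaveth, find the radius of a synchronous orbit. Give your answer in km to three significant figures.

T = 36.97 days = 3.194×10⁶ s.
A synchronous orbit has period T, so by Kepler's third law a = (μT²/4π²)^(1/3).
μT²/4π² = 1.010×10¹¹ × (3.194×10⁶)² / 39.48 = 2.610×10²² m³.
a = 2.966×10⁷ m = 29664 km.

r_sync ≈ 29700 km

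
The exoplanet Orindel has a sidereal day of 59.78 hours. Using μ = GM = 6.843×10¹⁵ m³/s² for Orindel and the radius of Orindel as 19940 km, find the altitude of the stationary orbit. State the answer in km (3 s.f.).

T = 59.78 hours = 2.152×10⁵ s.
A synchronous orbit has period T, so by Kepler's third law a = (μT²/4π²)^(1/3).
μT²/4π² = 6.843×10¹⁵ × (2.152×10⁵)² / 39.48 = 8.028×10²⁴ m³.
a = 2.002×10⁸ m = 2.0023×10⁵ km.
Altitude h = a − R = 2.0023×10⁵ − 19940 = 1.8029×10⁵ km.

h_sync ≈ 1.80×10⁵ km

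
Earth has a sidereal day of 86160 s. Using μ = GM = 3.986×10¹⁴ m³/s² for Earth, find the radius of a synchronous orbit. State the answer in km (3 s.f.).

A synchronous orbit has period T, so by Kepler's third law a = (μT²/4π²)^(1/3).
μT²/4π² = 3.986×10¹⁴ × (8.616×10⁴)² / 39.48 = 7.495×10²² m³.
a = 4.216×10⁷ m = 42163 km.

r_sync ≈ 42200 km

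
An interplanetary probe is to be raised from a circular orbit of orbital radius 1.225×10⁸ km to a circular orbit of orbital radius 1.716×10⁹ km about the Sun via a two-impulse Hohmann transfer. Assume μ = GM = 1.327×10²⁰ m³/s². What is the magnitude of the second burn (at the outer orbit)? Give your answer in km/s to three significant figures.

r₁ = 1.225×10⁸ km = 1.225×10¹¹ m.
r₂ = 1.716×10⁹ km = 1.716×10¹² m.
Transfer ellipse a_t = (r₁ + r₂)/2 = 9.192×10¹¹ m.
At r₁: circular v_c1 = √(μ/r₁) = 32910 m/s; transfer-perihelion v_p = √[μ(2/r₁ − 1/a_t)] = 44970 m/s.
At r₂: circular v_c2 = √(μ/r₂) = 8794 m/s; transfer-aphelion v_a = √[μ(2/r₂ − 1/a_t)] = 3210 m/s.
Δv₂ = v_c2 − v_a = 5584 m/s.
= 5.584 km/s.

Δv ≈ 5.58 km/s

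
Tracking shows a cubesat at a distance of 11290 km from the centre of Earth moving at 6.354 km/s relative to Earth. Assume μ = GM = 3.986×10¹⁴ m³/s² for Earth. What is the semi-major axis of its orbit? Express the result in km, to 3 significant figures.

r = 1.129×10⁷ m.
Specific orbital energy ε = v²/2 − μ/r = (6354)²/2 − 3.986×10¹⁴/1.129×10⁷ = -1.512×10⁷ J/kg.
Since ε = −μ/(2a), a = −μ/(2ε) = 1.318×10⁷ m = 13182 km.

a ≈ 13200 km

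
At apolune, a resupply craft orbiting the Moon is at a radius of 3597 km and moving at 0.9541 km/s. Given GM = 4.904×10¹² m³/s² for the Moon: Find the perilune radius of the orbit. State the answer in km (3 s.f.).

r_a = 3.597×10⁶ m.
Specific energy ε = v²/2 − μ/r = -9.082×10⁵ J/kg, so a = −μ/(2ε) = 2.700×10⁶ m.
The apsides satisfy r_p + r_a = 2a, so the perilune radius is 2a − r_a = 1.803×10⁶ m = 1802.7 km.

perilune radius ≈ 1800 km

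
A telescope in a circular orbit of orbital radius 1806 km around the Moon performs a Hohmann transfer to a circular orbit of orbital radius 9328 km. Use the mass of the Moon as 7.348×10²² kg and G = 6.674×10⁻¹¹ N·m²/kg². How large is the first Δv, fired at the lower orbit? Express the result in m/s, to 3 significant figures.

Δv ≈ 485 m/s

μ = GM = 6.674×10⁻¹¹ × 7.348×10²² = 4.904×10¹² m³/s².
r₁ = 1806 km = 1.806×10⁶ m.
r₂ = 9328 km = 9.328×10⁶ m.
Transfer ellipse a_t = (r₁ + r₂)/2 = 5.567×10⁶ m.
At r₁: circular v_c1 = √(μ/r₁) = 1648 m/s; transfer-perilune v_p = √[μ(2/r₁ − 1/a_t)] = 2133 m/s.
Δv₁ = v_p − v_c1 = 485.2 m/s.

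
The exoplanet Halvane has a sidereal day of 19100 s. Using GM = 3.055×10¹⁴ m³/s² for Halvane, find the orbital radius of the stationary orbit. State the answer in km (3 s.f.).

A synchronous orbit has period T, so by Kepler's third law a = (μT²/4π²)^(1/3).
μT²/4π² = 3.055×10¹⁴ × (1.910×10⁴)² / 39.48 = 2.823×10²¹ m³.
a = 1.413×10⁷ m = 14133 km.

r_sync ≈ 14100 km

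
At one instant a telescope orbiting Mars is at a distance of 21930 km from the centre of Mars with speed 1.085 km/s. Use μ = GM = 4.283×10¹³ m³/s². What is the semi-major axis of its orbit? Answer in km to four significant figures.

r = 2.193×10⁷ m.
Specific orbital energy ε = v²/2 − μ/r = (1085)²/2 − 4.283×10¹³/2.193×10⁷ = -1.364×10⁶ J/kg.
Since ε = −μ/(2a), a = −μ/(2ε) = 1.570×10⁷ m = 15695 km.

a ≈ 15700 km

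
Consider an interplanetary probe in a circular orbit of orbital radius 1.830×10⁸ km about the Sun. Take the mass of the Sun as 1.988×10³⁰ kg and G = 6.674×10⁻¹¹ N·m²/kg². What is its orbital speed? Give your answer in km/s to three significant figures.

μ = GM = 6.674×10⁻¹¹ × 1.988×10³⁰ = 1.327×10²⁰ m³/s².
r = 1.830×10⁸ km = 1.830×10¹¹ m.
For a circular orbit v = √(μ/r) = √(1.327×10²⁰ / 1.830×10¹¹) = √(7.250×10⁸) = 26930 m/s.
That is 26.93 km/s.

v ≈ 26.9 km/s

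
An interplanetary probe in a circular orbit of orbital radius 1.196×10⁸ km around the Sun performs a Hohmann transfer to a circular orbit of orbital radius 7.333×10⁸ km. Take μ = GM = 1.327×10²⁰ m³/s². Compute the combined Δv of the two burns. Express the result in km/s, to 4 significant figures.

Δv_total ≈ 16.70 km/s

r₁ = 1.196×10⁸ km = 1.196×10¹¹ m.
r₂ = 7.333×10⁸ km = 7.333×10¹¹ m.
Transfer ellipse a_t = (r₁ + r₂)/2 = 4.264×10¹¹ m.
At r₁: circular v_c1 = √(μ/r₁) = 33310 m/s; transfer-perihelion v_p = √[μ(2/r₁ − 1/a_t)] = 43680 m/s.
Δv₁ = v_p − v_c1 = 10370 m/s.
At r₂: circular v_c2 = √(μ/r₂) = 13450 m/s; transfer-aphelion v_a = √[μ(2/r₂ − 1/a_t)] = 7124 m/s.
Δv₂ = v_c2 − v_a = 6328 m/s.
Total Δv = Δv₁ + Δv₂ = 16700 m/s = 16.70 km/s.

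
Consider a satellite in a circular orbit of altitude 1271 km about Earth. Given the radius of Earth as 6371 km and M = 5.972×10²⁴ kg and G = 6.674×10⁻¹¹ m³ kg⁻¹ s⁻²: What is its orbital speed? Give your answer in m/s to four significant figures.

μ = GM = 6.674×10⁻¹¹ × 5.972×10²⁴ = 3.986×10¹⁴ m³/s².
r = 6371 + 1271 = 7642.0 km = 7.6420×10⁶ m.
For a circular orbit v = √(μ/r) = √(3.986×10¹⁴ / 7.642×10⁶) = √(5.216×10⁷) = 7222 m/s.

v ≈ 7222 m/s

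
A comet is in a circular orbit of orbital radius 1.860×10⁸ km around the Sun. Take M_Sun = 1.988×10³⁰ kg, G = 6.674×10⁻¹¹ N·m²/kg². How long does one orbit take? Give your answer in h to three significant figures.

T ≈ 12200 h

μ = GM = 6.674×10⁻¹¹ × 1.988×10³⁰ = 1.327×10²⁰ m³/s².
r = 1.860×10⁸ km = 1.860×10¹¹ m.
Kepler's third law: T = 2π√(r³/μ) = 2π√((1.860×10¹¹)³ / 1.327×10²⁰).
r³/μ = 4.850×10¹³ s², so T = 2π × 6.964×10⁶ = 4.376×10⁷ s.
Converting: 4.376×10⁷ s ÷ 3600 = 12150 h.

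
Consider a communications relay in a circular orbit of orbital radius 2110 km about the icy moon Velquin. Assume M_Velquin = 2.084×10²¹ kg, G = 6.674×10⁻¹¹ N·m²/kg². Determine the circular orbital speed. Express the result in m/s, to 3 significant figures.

v ≈ 257 m/s

μ = GM = 6.674×10⁻¹¹ × 2.084×10²¹ = 1.391×10¹¹ m³/s².
r = 2110 km = 2.110×10⁶ m.
For a circular orbit v = √(μ/r) = √(1.391×10¹¹ / 2.110×10⁶) = √(6.592×10⁴) = 256.7 m/s.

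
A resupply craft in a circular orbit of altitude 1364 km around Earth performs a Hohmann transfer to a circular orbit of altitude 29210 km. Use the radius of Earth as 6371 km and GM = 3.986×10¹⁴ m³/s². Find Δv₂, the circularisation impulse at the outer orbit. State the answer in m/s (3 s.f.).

r₁ = 6371 + 1364 = 7735.0 km = 7.7350×10⁶ m.
r₂ = 6371 + 29210 = 35581 km = 3.5581×10⁷ m.
Transfer ellipse a_t = (r₁ + r₂)/2 = 2.166×10⁷ m.
At r₁: circular v_c1 = √(μ/r₁) = 7179 m/s; transfer-perigee v_p = √[μ(2/r₁ − 1/a_t)] = 9201 m/s.
At r₂: circular v_c2 = √(μ/r₂) = 3347 m/s; transfer-apogee v_a = √[μ(2/r₂ − 1/a_t)] = 2000 m/s.
Δv₂ = v_c2 − v_a = 1347 m/s.

Δv ≈ 1350 m/s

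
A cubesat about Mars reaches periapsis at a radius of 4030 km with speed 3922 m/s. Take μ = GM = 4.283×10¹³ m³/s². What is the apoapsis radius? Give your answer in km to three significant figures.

apoapsis radius ≈ 10600 km

r_p = 4.030×10⁶ m.
Specific energy ε = v²/2 − μ/r = -2.937×10⁶ J/kg, so a = −μ/(2ε) = 7.292×10⁶ m.
The apsides satisfy r_p + r_a = 2a, so the apoapsis radius is 2a − r_p = 1.055×10⁷ m = 10554 km.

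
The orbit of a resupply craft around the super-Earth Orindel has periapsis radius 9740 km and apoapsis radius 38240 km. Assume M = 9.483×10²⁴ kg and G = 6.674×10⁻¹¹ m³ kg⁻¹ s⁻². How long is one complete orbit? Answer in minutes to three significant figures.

μ = GM = 6.674×10⁻¹¹ × 9.483×10²⁴ = 6.329×10¹⁴ m³/s².
Semi-major axis a = (r_p + r_a)/2 = (9740.0 + 38240)/2 = 23990 km = 2.399×10⁷ m.
By Kepler's third law T = 2π√(a³/μ) = 2π × 4.671×10³ = 2.935×10⁴ s.
= 489.1 minutes.

T ≈ 489 minutes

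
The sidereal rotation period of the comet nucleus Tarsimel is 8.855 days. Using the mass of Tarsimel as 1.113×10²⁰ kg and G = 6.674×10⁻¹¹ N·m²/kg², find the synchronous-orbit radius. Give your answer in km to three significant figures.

r_sync ≈ 4790 km

μ = GM = 6.674×10⁻¹¹ × 1.113×10²⁰ = 7.428×10⁹ m³/s².
T = 8.855 days = 7.651×10⁵ s.
A synchronous orbit has period T, so by Kepler's third law a = (μT²/4π²)^(1/3).
μT²/4π² = 7.428×10⁹ × (7.651×10⁵)² / 39.48 = 1.101×10²⁰ m³.
a = 4.793×10⁶ m = 4793.4 km.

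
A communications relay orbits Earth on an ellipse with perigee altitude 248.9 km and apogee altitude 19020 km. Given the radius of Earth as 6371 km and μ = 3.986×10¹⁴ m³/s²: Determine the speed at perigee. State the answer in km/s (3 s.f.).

v ≈ 9.77 km/s

r_p = 6371 + 248.9 = 6619.9 km = 6.6199×10⁶ m.
r_a = 6371 + 19020 = 25391 km = 2.5391×10⁷ m.
Semi-major axis a = (r_p + r_a)/2 = 16005 km = 1.601×10⁷ m.
Vis-viva: v² = μ(2/r − 1/a) = 3.986×10¹⁴ × (3.021×10⁻⁷ − 6.248×10⁻⁸) = 9.552×10⁷ m²/s².
v = 9773 m/s = 9.773 km/s.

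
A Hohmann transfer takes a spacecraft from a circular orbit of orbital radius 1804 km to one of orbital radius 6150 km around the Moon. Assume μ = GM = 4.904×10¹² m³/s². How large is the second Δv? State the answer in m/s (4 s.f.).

Δv ≈ 291.6 m/s

r₁ = 1804 km = 1.804×10⁶ m.
r₂ = 6150 km = 6.150×10⁶ m.
Transfer ellipse a_t = (r₁ + r₂)/2 = 3.977×10⁶ m.
At r₁: circular v_c1 = √(μ/r₁) = 1649 m/s; transfer-perilune v_p = √[μ(2/r₁ − 1/a_t)] = 2050 m/s.
At r₂: circular v_c2 = √(μ/r₂) = 893.0 m/s; transfer-apolune v_a = √[μ(2/r₂ − 1/a_t)] = 601.4 m/s.
Δv₂ = v_c2 − v_a = 291.6 m/s.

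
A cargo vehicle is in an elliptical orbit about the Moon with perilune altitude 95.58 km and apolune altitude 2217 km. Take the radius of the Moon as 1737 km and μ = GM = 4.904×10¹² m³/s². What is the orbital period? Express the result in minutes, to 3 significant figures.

T ≈ 233 minutes

r_p = 1737 + 95.58 = 1832.6 km = 1.8326×10⁶ m.
r_a = 1737 + 2217 = 3954.0 km = 3.9540×10⁶ m.
Semi-major axis a = (r_p + r_a)/2 = (1832.6 + 3954.0)/2 = 2893.3 km = 2.893×10⁶ m.
By Kepler's third law T = 2π√(a³/μ) = 2π × 2.222×10³ = 1.396×10⁴ s.
= 232.7 minutes.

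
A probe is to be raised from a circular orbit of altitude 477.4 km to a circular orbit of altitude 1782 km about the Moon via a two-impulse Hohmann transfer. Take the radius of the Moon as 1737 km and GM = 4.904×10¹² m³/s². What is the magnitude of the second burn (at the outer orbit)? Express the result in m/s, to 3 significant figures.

r₁ = 1737 + 477.4 = 2214.4 km = 2.2144×10⁶ m.
r₂ = 1737 + 1782 = 3519.0 km = 3.5190×10⁶ m.
Transfer ellipse a_t = (r₁ + r₂)/2 = 2.867×10⁶ m.
At r₁: circular v_c1 = √(μ/r₁) = 1488 m/s; transfer-perilune v_p = √[μ(2/r₁ − 1/a_t)] = 1649 m/s.
At r₂: circular v_c2 = √(μ/r₂) = 1180 m/s; transfer-apolune v_a = √[μ(2/r₂ − 1/a_t)] = 1038 m/s.
Δv₂ = v_c2 − v_a = 143.0 m/s.

Δv ≈ 143 m/s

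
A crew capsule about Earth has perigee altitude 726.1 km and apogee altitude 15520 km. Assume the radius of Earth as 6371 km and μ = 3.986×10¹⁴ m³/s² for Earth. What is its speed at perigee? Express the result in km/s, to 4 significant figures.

r_p = 6371 + 726.1 = 7097.1 km = 7.0971×10⁶ m.
r_a = 6371 + 15520 = 21891 km = 2.1891×10⁷ m.
Semi-major axis a = (r_p + r_a)/2 = 14494 km = 1.449×10⁷ m.
Vis-viva: v² = μ(2/r − 1/a) = 3.986×10¹⁴ × (2.818×10⁻⁷ − 6.899×10⁻⁸) = 8.483×10⁷ m²/s².
v = 9210 m/s = 9.210 km/s.

v ≈ 9.210 km/s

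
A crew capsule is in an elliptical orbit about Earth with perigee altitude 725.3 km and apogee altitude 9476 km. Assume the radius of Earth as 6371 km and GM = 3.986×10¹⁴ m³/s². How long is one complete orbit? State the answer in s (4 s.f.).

T ≈ 12230 s

r_p = 6371 + 725.3 = 7096.3 km = 7.0963×10⁶ m.
r_a = 6371 + 9476 = 15847 km = 1.5847×10⁷ m.
Semi-major axis a = (r_p + r_a)/2 = (7096.3 + 15847)/2 = 11472 km = 1.147×10⁷ m.
By Kepler's third law T = 2π√(a³/μ) = 2π × 1.946×10³ = 1.223×10⁴ s.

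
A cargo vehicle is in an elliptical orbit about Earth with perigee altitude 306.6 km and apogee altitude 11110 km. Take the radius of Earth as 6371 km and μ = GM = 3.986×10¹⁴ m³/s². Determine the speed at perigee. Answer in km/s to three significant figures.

v ≈ 9.29 km/s

r_p = 6371 + 306.6 = 6677.6 km = 6.6776×10⁶ m.
r_a = 6371 + 11110 = 17481 km = 1.7481×10⁷ m.
Semi-major axis a = (r_p + r_a)/2 = 12079 km = 1.208×10⁷ m.
Vis-viva: v² = μ(2/r − 1/a) = 3.986×10¹⁴ × (2.995×10⁻⁷ − 8.279×10⁻⁸) = 8.639×10⁷ m²/s².
v = 9294 m/s = 9.294 km/s.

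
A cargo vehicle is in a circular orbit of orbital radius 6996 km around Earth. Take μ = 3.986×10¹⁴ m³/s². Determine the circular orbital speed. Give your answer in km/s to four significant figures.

r = 6996 km = 6.996×10⁶ m.
For a circular orbit v = √(μ/r) = √(3.986×10¹⁴ / 6.996×10⁶) = √(5.698×10⁷) = 7548 m/s.
That is 7.548 km/s.

v ≈ 7.548 km/s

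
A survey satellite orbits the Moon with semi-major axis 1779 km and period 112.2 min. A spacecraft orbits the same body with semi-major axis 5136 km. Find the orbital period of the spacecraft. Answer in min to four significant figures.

T₂ ≈ 550.4 min

Kepler's third law: T² ∝ a³, so T₂ = T₁ (a₂/a₁)^(3/2).
a₂/a₁ = 2.887, (a₂/a₁)^(3/2) = 4.905.
T₂ = 112.2 × 4.905 = 550.4 min.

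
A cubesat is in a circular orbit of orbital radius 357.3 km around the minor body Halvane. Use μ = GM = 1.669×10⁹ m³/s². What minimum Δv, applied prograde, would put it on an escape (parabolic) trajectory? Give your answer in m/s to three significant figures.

Δv ≈ 28.3 m/s

r = 357.3 km = 3.573×10⁵ m.
Circular speed v_c = √(μ/r) = 68.35 m/s.
Escape speed v_esc = √(2μ/r) = √2 × v_c = 96.66 m/s.
Δv = v_esc − v_c = 28.31 m/s.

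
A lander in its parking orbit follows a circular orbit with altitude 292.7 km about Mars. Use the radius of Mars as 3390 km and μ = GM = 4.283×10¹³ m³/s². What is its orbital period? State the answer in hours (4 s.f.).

r = 3390 + 292.7 = 3682.7 km = 3.6827×10⁶ m.
Kepler's third law: T = 2π√(r³/μ) = 2π√((3.683×10⁶)³ / 4.283×10¹³).
r³/μ = 1.166×10⁶ s², so T = 2π × 1.080×10³ = 6.785×10³ s.
Converting: 6.785×10³ s ÷ 3600 = 1.885 hours.

T ≈ 1.885 hours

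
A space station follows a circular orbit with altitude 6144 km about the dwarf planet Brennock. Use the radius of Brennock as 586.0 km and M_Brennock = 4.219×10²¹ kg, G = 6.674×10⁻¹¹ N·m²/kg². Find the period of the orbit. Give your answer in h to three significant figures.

T ≈ 57.4 h

μ = GM = 6.674×10⁻¹¹ × 4.219×10²¹ = 2.816×10¹¹ m³/s².
r = 586.0 + 6144 = 6730.0 km = 6.7300×10⁶ m.
Kepler's third law: T = 2π√(r³/μ) = 2π√((6.730×10⁶)³ / 2.816×10¹¹).
r³/μ = 1.083×10⁹ s², so T = 2π × 3.290×10⁴ = 2.067×10⁵ s.
Converting: 2.067×10⁵ s ÷ 3600 = 57.43 h.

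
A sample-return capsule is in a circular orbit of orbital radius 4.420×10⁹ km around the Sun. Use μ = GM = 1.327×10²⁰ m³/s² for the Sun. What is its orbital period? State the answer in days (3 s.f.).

T ≈ 58700 days

r = 4.420×10⁹ km = 4.420×10¹² m.
Kepler's third law: T = 2π√(r³/μ) = 2π√((4.420×10¹²)³ / 1.327×10²⁰).
r³/μ = 6.507×10¹⁷ s², so T = 2π × 8.067×10⁸ = 5.068×10⁹ s.
Converting: 5.068×10⁹ s ÷ 86400 = 58660 days.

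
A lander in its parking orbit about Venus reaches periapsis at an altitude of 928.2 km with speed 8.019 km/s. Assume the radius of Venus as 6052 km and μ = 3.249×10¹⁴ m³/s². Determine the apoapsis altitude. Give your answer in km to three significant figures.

apoapsis altitude ≈ 9540 km

r_p = 6052 + 928.2 = 6980.2 km = 6.980×10⁶ m.
Specific energy ε = v²/2 − μ/r = -1.439×10⁷ J/kg, so a = −μ/(2ε) = 1.129×10⁷ m.
The apsides satisfy r_p + r_a = 2a, so the apoapsis radius is 2a − r_p = 1.559×10⁷ m = 15592 km.
Apoapsis altitude = 15592 − 6052 = 9540.1 km.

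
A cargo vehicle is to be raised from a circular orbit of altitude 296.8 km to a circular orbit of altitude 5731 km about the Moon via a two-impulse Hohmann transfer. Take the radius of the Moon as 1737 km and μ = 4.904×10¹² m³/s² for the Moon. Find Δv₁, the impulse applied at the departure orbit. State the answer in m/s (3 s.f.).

Δv ≈ 394 m/s

r₁ = 1737 + 296.8 = 2033.8 km = 2.0338×10⁶ m.
r₂ = 1737 + 5731 = 7468.0 km = 7.4680×10⁶ m.
Transfer ellipse a_t = (r₁ + r₂)/2 = 4.751×10⁶ m.
At r₁: circular v_c1 = √(μ/r₁) = 1553 m/s; transfer-perilune v_p = √[μ(2/r₁ − 1/a_t)] = 1947 m/s.
Δv₁ = v_p − v_c1 = 394.0 m/s.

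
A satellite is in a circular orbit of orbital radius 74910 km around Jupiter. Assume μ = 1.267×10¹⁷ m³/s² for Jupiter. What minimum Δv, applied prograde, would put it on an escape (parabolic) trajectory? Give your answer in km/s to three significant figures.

r = 74910 km = 7.491×10⁷ m.
Circular speed v_c = √(μ/r) = 41130 m/s.
Escape speed v_esc = √(2μ/r) = √2 × v_c = 58160 m/s.
Δv = v_esc − v_c = 17040 m/s = 17.04 km/s.

Δv ≈ 17.0 km/s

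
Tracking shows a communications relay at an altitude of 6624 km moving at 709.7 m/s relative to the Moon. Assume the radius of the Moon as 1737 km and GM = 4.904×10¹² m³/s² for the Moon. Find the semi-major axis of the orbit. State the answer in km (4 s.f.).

a ≈ 7326 km

r = 1737 + 6624 = 8361.0 km = 8.361×10⁶ m.
Specific orbital energy ε = v²/2 − μ/r = (709.7)²/2 − 4.904×10¹²/8.361×10⁶ = -3.347×10⁵ J/kg.
Since ε = −μ/(2a), a = −μ/(2ε) = 7.326×10⁶ m = 7326.1 km.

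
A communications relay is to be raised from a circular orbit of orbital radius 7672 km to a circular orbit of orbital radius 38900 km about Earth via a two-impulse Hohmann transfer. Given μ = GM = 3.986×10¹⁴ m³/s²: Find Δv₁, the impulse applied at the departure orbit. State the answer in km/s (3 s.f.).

Δv ≈ 2.11 km/s

r₁ = 7672 km = 7.672×10⁶ m.
r₂ = 38900 km = 3.890×10⁷ m.
Transfer ellipse a_t = (r₁ + r₂)/2 = 2.329×10⁷ m.
At r₁: circular v_c1 = √(μ/r₁) = 7208 m/s; transfer-perigee v_p = √[μ(2/r₁ − 1/a_t)] = 9316 m/s.
Δv₁ = v_p − v_c1 = 2108 m/s.
= 2.108 km/s.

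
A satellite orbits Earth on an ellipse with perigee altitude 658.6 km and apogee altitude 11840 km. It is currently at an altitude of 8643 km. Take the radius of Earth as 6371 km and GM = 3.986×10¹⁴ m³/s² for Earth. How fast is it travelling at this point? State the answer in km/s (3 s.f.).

v ≈ 4.64 km/s

r_p = 6371 + 658.6 = 7029.6 km = 7.0296×10⁶ m.
r_a = 6371 + 11840 = 18211 km = 1.8211×10⁷ m.
r = 6371 + 8643 = 15014 km = 1.501×10⁷ m.
Semi-major axis a = (r_p + r_a)/2 = 12620 km = 1.262×10⁷ m.
Vis-viva: v² = μ(2/r − 1/a) = 3.986×10¹⁴ × (1.332×10⁻⁷ − 7.924×10⁻⁸) = 2.151×10⁷ m²/s².
v = 4638 m/s = 4.638 km/s.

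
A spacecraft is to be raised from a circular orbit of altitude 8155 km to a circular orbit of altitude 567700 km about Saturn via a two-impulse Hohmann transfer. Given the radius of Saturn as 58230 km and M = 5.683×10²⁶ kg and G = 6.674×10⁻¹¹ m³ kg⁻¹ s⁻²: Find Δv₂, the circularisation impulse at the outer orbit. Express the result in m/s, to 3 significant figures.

μ = GM = 6.674×10⁻¹¹ × 5.683×10²⁶ = 3.793×10¹⁶ m³/s².
r₁ = 58230 + 8155 = 66385 km = 6.6385×10⁷ m.
r₂ = 58230 + 567700 = 625930 km = 6.2593×10⁸ m.
Transfer ellipse a_t = (r₁ + r₂)/2 = 3.462×10⁸ m.
At r₁: circular v_c1 = √(μ/r₁) = 23900 m/s; transfer-perikrone v_p = √[μ(2/r₁ − 1/a_t)] = 32140 m/s.
At r₂: circular v_c2 = √(μ/r₂) = 7784 m/s; transfer-apokrone v_a = √[μ(2/r₂ − 1/a_t)] = 3409 m/s.
Δv₂ = v_c2 − v_a = 4375 m/s.

Δv ≈ 4380 m/s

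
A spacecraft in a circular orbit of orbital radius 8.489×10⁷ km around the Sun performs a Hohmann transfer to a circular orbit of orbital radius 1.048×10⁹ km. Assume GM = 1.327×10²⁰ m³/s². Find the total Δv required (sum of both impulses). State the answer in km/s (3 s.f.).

r₁ = 8.489×10⁷ km = 8.489×10¹⁰ m.
r₂ = 1.048×10⁹ km = 1.048×10¹² m.
Transfer ellipse a_t = (r₁ + r₂)/2 = 5.664×10¹¹ m.
At r₁: circular v_c1 = √(μ/r₁) = 39540 m/s; transfer-perihelion v_p = √[μ(2/r₁ − 1/a_t)] = 53780 m/s.
Δv₁ = v_p − v_c1 = 14240 m/s.
At r₂: circular v_c2 = √(μ/r₂) = 11250 m/s; transfer-aphelion v_a = √[μ(2/r₂ − 1/a_t)] = 4356 m/s.
Δv₂ = v_c2 − v_a = 6896 m/s.
Total Δv = Δv₁ + Δv₂ = 21140 m/s = 21.14 km/s.

Δv_total ≈ 21.1 km/s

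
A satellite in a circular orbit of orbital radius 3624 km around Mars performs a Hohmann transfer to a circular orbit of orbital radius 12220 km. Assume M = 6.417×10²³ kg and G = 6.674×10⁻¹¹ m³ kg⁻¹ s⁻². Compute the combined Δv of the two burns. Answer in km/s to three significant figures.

μ = GM = 6.674×10⁻¹¹ × 6.417×10²³ = 4.283×10¹³ m³/s².
r₁ = 3624 km = 3.624×10⁶ m.
r₂ = 12220 km = 1.222×10⁷ m.
Transfer ellipse a_t = (r₁ + r₂)/2 = 7.922×10⁶ m.
At r₁: circular v_c1 = √(μ/r₁) = 3438 m/s; transfer-periapsis v_p = √[μ(2/r₁ − 1/a_t)] = 4270 m/s.
Δv₁ = v_p − v_c1 = 831.9 m/s.
At r₂: circular v_c2 = √(μ/r₂) = 1872 m/s; transfer-apoapsis v_a = √[μ(2/r₂ − 1/a_t)] = 1266 m/s.
Δv₂ = v_c2 − v_a = 605.9 m/s.
Total Δv = Δv₁ + Δv₂ = 1438 m/s = 1.438 km/s.

Δv_total ≈ 1.44 km/s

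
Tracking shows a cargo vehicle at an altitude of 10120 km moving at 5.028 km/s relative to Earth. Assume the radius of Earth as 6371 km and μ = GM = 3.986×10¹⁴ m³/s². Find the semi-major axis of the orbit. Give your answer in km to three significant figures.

a ≈ 17300 km

r = 6371 + 10120 = 16491 km = 1.649×10⁷ m.
Vis-viva rearranged: 1/a = 2/r − v²/μ = 1.213×10⁻⁷ − 6.342×10⁻⁸ = 5.785×10⁻⁸ m⁻¹.
a = 1.728×10⁷ m = 17285 km.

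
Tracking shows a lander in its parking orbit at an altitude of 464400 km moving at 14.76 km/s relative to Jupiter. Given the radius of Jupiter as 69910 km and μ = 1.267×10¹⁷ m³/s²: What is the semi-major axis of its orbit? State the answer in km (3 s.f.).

r = 69910 + 464400 = 5.3431×10⁵ km = 5.343×10⁸ m.
Vis-viva rearranged: 1/a = 2/r − v²/μ = 3.743×10⁻⁹ − 1.719×10⁻⁹ = 2.024×10⁻⁹ m⁻¹.
a = 4.942×10⁸ m = 4.9415×10⁵ km.

a ≈ 4.94×10⁵ km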